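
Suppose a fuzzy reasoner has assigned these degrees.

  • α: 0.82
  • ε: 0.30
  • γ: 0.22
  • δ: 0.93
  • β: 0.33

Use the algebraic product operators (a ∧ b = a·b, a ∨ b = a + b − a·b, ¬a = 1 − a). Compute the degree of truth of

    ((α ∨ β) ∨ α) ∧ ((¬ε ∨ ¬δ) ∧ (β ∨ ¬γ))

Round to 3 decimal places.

0.601

α ∨ β = a + b − a·b on (0.8200, 0.3300) = 0.8794
(α ∨ β) ∨ α = a + b − a·b on (0.8794, 0.8200) = 0.9783
¬ε = 1 − 0.3000 = 0.7000
¬δ = 1 − 0.9300 = 0.0700
¬ε ∨ ¬δ = a + b − a·b on (0.7000, 0.0700) = 0.7210
¬γ = 1 − 0.2200 = 0.7800
β ∨ ¬γ = a + b − a·b on (0.3300, 0.7800) = 0.8526
(¬ε ∨ ¬δ) ∧ (β ∨ ¬γ) = a·b on (0.7210, 0.8526) = 0.6147
((α ∨ β) ∨ α) ∧ ((¬ε ∨ ¬δ) ∧ (β ∨ ¬γ)) = a·b on (0.9783, 0.6147) = 0.6014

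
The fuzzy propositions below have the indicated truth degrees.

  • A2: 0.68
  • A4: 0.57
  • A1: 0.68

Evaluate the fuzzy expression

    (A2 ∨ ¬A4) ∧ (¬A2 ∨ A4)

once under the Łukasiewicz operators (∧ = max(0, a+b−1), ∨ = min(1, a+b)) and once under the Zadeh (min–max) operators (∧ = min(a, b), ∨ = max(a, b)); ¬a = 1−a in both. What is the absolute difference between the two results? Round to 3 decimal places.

Under Łukasiewicz:
  ¬A4 = 1 − 0.57 = 0.43
  A2 ∨ ¬A4 = min(1, a+b) on (0.68, 0.43) = 1.00
  ¬A2 = 1 − 0.68 = 0.32
  ¬A2 ∨ A4 = min(1, a+b) on (0.32, 0.57) = 0.89
  (A2 ∨ ¬A4) ∧ (¬A2 ∨ A4) = max(0, a+b−1) on (1.00, 0.89) = 0.89
  → value = 0.8900
Under Zadeh (min–max):
  ¬A4 = 1 − 0.57 = 0.43
  A2 ∨ ¬A4 = max(a, b) on (0.68, 0.43) = 0.68
  ¬A2 = 1 − 0.68 = 0.32
  ¬A2 ∨ A4 = max(a, b) on (0.32, 0.57) = 0.57
  (A2 ∨ ¬A4) ∧ (¬A2 ∨ A4) = min(a, b) on (0.68, 0.57) = 0.57
  → value = 0.5700
|0.8900 − 0.5700| = 0.320

0.320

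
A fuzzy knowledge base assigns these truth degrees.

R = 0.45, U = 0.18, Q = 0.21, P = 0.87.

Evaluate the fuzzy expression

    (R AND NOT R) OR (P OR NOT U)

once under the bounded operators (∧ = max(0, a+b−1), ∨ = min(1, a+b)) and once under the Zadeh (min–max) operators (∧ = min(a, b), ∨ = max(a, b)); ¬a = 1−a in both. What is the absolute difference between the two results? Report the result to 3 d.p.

Under bounded:
  NOT R = 1 − 0.45 = 0.55
  R AND NOT R = max(0, a+b−1) on (0.45, 0.55) = 0.00
  NOT U = 1 − 0.18 = 0.82
  P OR NOT U = min(1, a+b) on (0.87, 0.82) = 1.00
  (R AND NOT R) OR (P OR NOT U) = min(1, a+b) on (0.00, 1.00) = 1.00
  → value = 1.0000
Under Zadeh (min–max):
  NOT R = 1 − 0.45 = 0.55
  R AND NOT R = min(a, b) on (0.45, 0.55) = 0.45
  NOT U = 1 − 0.18 = 0.82
  P OR NOT U = max(a, b) on (0.87, 0.82) = 0.87
  (R AND NOT R) OR (P OR NOT U) = max(a, b) on (0.45, 0.87) = 0.87
  → value = 0.8700
|1.0000 − 0.8700| = 0.130

0.130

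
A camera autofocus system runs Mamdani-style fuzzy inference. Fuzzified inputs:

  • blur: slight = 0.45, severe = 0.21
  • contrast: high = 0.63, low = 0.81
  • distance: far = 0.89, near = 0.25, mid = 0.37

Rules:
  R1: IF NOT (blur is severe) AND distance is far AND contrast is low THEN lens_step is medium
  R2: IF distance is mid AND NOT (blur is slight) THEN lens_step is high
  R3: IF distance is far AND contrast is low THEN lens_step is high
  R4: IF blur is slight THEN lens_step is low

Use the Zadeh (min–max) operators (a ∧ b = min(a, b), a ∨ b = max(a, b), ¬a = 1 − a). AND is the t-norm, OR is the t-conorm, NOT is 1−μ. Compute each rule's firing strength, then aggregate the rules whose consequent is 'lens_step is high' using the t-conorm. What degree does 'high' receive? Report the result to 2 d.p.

R1: ¬severe=1−0.21=0.79, far=0.89, low=0.81; AND[min(a, b)] → w = 0.79
R2: mid=0.37, ¬slight=1−0.45=0.55; AND[min(a, b)] → w = 0.37
R3: far=0.89, low=0.81; AND[min(a, b)] → w = 0.81
R4: slight=0.45 → w = 0.45
Rules with consequent 'high': {R2, R3} → strengths 0.37, 0.81
Aggregate via t-conorm [max(a, b)]: 0.81

0.81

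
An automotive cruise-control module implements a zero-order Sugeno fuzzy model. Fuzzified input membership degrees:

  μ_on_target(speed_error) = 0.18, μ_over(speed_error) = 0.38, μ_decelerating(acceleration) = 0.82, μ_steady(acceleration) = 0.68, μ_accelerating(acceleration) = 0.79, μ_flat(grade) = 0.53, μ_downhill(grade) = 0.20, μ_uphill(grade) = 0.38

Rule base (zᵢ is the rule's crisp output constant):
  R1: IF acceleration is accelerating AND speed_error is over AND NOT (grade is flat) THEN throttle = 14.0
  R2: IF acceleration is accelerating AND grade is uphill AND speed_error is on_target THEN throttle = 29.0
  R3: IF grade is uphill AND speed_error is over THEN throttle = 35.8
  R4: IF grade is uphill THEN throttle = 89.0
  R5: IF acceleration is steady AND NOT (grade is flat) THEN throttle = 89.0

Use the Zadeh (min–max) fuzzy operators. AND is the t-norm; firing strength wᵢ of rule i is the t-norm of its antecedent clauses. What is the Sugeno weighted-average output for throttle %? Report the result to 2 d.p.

55.75

R1 (z=14.0): accelerating=0.79, over=0.38, ¬flat=1−0.53=0.47; AND[min(a, b)] → w = 0.38
R2 (z=29.0): accelerating=0.79, uphill=0.38, on_target=0.18; AND[min(a, b)] → w = 0.18
R3 (z=35.8): uphill=0.38, over=0.38; AND[min(a, b)] → w = 0.38
R4 (z=89.0): uphill=0.38 → w = 0.38
R5 (z=89.0): steady=0.68, ¬flat=1−0.53=0.47; AND[min(a, b)] → w = 0.47
Weighted average = (0.38·14.0 + 0.18·29.0 + 0.38·35.8 + 0.38·89.0 + 0.47·89.0) / (0.38 + 0.18 + 0.38 + 0.38 + 0.47)
  = 99.7940 / 1.7900 = 55.75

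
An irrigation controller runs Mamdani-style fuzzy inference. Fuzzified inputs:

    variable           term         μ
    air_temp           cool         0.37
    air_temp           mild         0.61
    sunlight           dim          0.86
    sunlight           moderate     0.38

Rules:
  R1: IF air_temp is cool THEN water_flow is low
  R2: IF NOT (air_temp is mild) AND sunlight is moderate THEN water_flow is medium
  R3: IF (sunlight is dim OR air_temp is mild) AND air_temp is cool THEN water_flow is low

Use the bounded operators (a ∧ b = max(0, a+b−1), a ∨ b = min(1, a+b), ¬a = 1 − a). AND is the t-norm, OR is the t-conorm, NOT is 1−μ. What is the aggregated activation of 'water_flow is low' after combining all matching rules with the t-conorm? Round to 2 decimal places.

0.74

R1: cool=0.37 → w = 0.37
R2: ¬mild=1−0.61=0.39, moderate=0.38; AND[max(0, a+b−1)] → w = 0.00
R3: (dim=0.86 OR mild=0.61) = 1.00; AND[max(0, a+b−1)] with cool=0.37 → w = 0.37
Rules with consequent 'low': {R1, R3} → strengths 0.37, 0.37
Aggregate via t-conorm [min(1, a+b)]: 0.74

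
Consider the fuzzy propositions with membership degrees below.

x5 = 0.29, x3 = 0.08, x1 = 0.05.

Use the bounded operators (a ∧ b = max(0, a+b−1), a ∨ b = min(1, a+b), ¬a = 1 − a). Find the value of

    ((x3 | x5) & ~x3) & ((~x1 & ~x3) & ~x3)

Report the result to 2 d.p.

x3 | x5 = min(1, a+b) on (0.08, 0.29) = 0.37
~x3 = 1 − 0.08 = 0.92
(x3 | x5) & ~x3 = max(0, a+b−1) on (0.37, 0.92) = 0.29
~x1 = 1 − 0.05 = 0.95
~x3 = 1 − 0.08 = 0.92
~x1 & ~x3 = max(0, a+b−1) on (0.95, 0.92) = 0.87
~x3 = 1 − 0.08 = 0.92
(~x1 & ~x3) & ~x3 = max(0, a+b−1) on (0.87, 0.92) = 0.79
((x3 | x5) & ~x3) & ((~x1 & ~x3) & ~x3) = max(0, a+b−1) on (0.29, 0.79) = 0.08

0.08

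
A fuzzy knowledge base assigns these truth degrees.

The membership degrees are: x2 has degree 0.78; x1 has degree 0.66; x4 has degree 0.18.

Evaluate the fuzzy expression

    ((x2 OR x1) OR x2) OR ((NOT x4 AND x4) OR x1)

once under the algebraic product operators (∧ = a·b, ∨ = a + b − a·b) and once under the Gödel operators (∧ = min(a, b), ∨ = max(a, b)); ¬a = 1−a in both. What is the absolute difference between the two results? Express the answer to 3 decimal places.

Under algebraic product:
  x2 OR x1 = a + b − a·b on (0.7800, 0.6600) = 0.9252
  (x2 OR x1) OR x2 = a + b − a·b on (0.9252, 0.7800) = 0.9835
  NOT x4 = 1 − 0.1800 = 0.8200
  NOT x4 AND x4 = a·b on (0.8200, 0.1800) = 0.1476
  (NOT x4 AND x4) OR x1 = a + b − a·b on (0.1476, 0.6600) = 0.7102
  ((x2 OR x1) OR x2) OR ((NOT x4 AND x4) OR x1) = a + b − a·b on (0.9835, 0.7102) = 0.9952
  → value = 0.9952
Under Gödel:
  x2 OR x1 = max(a, b) on (0.78, 0.66) = 0.78
  (x2 OR x1) OR x2 = max(a, b) on (0.78, 0.78) = 0.78
  NOT x4 = 1 − 0.18 = 0.82
  NOT x4 AND x4 = min(a, b) on (0.82, 0.18) = 0.18
  (NOT x4 AND x4) OR x1 = max(a, b) on (0.18, 0.66) = 0.66
  ((x2 OR x1) OR x2) OR ((NOT x4 AND x4) OR x1) = max(a, b) on (0.78, 0.66) = 0.78
  → value = 0.7800
|0.9952 − 0.7800| = 0.215

0.215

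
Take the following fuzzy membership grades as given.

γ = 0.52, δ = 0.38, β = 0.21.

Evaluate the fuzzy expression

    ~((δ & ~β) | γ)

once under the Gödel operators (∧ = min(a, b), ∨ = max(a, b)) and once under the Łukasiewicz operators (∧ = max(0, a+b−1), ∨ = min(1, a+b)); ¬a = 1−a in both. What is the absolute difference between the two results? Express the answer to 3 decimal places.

0.170

Under Gödel:
  ~β = 1 − 0.21 = 0.79
  δ & ~β = min(a, b) on (0.38, 0.79) = 0.38
  (δ & ~β) | γ = max(a, b) on (0.38, 0.52) = 0.52
  ~((δ & ~β) | γ) = 1 − 0.52 = 0.48
  → value = 0.4800
Under Łukasiewicz:
  ~β = 1 − 0.21 = 0.79
  δ & ~β = max(0, a+b−1) on (0.38, 0.79) = 0.17
  (δ & ~β) | γ = min(1, a+b) on (0.17, 0.52) = 0.69
  ~((δ & ~β) | γ) = 1 − 0.69 = 0.31
  → value = 0.3100
|0.4800 − 0.3100| = 0.170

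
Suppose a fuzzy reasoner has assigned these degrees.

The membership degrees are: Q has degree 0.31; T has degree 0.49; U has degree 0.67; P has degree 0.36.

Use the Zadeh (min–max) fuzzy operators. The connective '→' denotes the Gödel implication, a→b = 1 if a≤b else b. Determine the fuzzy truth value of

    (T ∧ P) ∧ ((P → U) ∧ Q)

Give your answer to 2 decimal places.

0.31

T ∧ P = min(a, b) on (0.49, 0.36) = 0.36
P → U  [Gödel: 1 if a≤b else b] with a=0.36, b=0.67 → 1.00
(P → U) ∧ Q = min(a, b) on (1.00, 0.31) = 0.31
(T ∧ P) ∧ ((P → U) ∧ Q) = min(a, b) on (0.36, 0.31) = 0.31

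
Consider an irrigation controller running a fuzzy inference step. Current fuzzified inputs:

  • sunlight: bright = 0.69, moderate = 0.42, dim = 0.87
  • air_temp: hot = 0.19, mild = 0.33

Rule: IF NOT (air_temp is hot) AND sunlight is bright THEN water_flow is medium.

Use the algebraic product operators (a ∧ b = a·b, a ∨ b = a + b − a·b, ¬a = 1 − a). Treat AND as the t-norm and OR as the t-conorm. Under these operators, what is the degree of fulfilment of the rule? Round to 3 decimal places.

firing strength: ¬hot=1−0.19=0.81, bright=0.69; AND[a·b] → w = 0.5589

0.559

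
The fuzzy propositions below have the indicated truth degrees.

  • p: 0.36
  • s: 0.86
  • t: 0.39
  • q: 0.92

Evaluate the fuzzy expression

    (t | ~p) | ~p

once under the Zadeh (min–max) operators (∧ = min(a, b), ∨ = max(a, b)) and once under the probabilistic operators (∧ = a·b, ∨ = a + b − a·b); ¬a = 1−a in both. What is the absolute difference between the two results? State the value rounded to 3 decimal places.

Under Zadeh (min–max):
  ~p = 1 − 0.36 = 0.64
  t | ~p = max(a, b) on (0.39, 0.64) = 0.64
  ~p = 1 − 0.36 = 0.64
  (t | ~p) | ~p = max(a, b) on (0.64, 0.64) = 0.64
  → value = 0.6400
Under probabilistic:
  ~p = 1 − 0.3600 = 0.6400
  t | ~p = a + b − a·b on (0.3900, 0.6400) = 0.7804
  ~p = 1 − 0.3600 = 0.6400
  (t | ~p) | ~p = a + b − a·b on (0.7804, 0.6400) = 0.9209
  → value = 0.9209
|0.6400 − 0.9209| = 0.281

0.281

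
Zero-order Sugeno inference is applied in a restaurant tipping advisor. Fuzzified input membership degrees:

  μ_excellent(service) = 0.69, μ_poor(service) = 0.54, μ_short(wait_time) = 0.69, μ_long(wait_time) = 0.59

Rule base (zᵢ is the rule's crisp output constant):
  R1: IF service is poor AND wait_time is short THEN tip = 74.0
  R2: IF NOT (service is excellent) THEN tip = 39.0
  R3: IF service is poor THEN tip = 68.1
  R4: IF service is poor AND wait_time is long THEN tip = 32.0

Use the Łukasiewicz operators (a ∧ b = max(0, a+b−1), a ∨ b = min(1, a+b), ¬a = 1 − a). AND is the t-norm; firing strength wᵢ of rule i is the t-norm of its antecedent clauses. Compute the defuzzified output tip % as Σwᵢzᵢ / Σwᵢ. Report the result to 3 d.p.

57.888

R1 (z=74.0): poor=0.54, short=0.69; AND[max(0, a+b−1)] → w = 0.23
R2 (z=39.0): ¬excellent=1−0.69=0.31 → w = 0.31
R3 (z=68.1): poor=0.54 → w = 0.54
R4 (z=32.0): poor=0.54, long=0.59; AND[max(0, a+b−1)] → w = 0.13
Weighted average = (0.23·74.0 + 0.31·39.0 + 0.54·68.1 + 0.13·32.0) / (0.23 + 0.31 + 0.54 + 0.13)
  = 70.0440 / 1.2100 = 57.888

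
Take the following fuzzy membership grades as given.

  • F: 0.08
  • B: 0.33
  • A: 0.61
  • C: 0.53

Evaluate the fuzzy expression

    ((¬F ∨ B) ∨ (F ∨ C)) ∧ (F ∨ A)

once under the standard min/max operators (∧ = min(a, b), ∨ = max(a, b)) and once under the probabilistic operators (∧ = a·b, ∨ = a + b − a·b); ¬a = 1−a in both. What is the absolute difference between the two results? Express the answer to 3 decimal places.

Under standard min/max:
  ¬F = 1 − 0.08 = 0.92
  ¬F ∨ B = max(a, b) on (0.92, 0.33) = 0.92
  F ∨ C = max(a, b) on (0.08, 0.53) = 0.53
  (¬F ∨ B) ∨ (F ∨ C) = max(a, b) on (0.92, 0.53) = 0.92
  F ∨ A = max(a, b) on (0.08, 0.61) = 0.61
  ((¬F ∨ B) ∨ (F ∨ C)) ∧ (F ∨ A) = min(a, b) on (0.92, 0.61) = 0.61
  → value = 0.6100
Under probabilistic:
  ¬F = 1 − 0.0800 = 0.9200
  ¬F ∨ B = a + b − a·b on (0.9200, 0.3300) = 0.9464
  F ∨ C = a + b − a·b on (0.0800, 0.5300) = 0.5676
  (¬F ∨ B) ∨ (F ∨ C) = a + b − a·b on (0.9464, 0.5676) = 0.9768
  F ∨ A = a + b − a·b on (0.0800, 0.6100) = 0.6412
  ((¬F ∨ B) ∨ (F ∨ C)) ∧ (F ∨ A) = a·b on (0.9768, 0.6412) = 0.6263
  → value = 0.6263
|0.6100 − 0.6263| = 0.016

0.016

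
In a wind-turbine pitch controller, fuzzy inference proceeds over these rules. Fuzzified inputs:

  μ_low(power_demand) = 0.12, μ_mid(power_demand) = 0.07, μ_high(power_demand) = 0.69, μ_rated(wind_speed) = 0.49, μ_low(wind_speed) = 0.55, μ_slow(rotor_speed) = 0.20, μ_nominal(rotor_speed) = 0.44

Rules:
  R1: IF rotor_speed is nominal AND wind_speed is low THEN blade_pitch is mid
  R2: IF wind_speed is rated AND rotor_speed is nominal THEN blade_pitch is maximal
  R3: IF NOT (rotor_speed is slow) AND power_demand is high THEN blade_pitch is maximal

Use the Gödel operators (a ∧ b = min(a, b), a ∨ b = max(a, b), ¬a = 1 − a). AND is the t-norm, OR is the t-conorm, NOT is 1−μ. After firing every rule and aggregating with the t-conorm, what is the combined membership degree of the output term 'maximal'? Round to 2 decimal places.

R1: nominal=0.44, low=0.55; AND[min(a, b)] → w = 0.44
R2: rated=0.49, nominal=0.44; AND[min(a, b)] → w = 0.44
R3: ¬slow=1−0.20=0.80, high=0.69; AND[min(a, b)] → w = 0.69
Rules with consequent 'maximal': {R2, R3} → strengths 0.44, 0.69
Aggregate via t-conorm [max(a, b)]: 0.69

0.69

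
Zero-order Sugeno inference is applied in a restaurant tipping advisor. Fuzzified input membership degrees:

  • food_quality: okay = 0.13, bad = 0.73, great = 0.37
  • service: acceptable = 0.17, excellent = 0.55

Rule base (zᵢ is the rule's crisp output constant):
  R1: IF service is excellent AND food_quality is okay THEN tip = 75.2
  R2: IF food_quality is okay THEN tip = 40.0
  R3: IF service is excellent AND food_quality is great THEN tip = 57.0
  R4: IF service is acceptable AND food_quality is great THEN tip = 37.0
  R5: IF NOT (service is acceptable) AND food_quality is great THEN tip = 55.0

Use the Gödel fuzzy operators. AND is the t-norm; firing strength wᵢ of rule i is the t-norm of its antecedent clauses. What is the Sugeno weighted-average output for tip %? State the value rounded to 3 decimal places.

53.595

R1 (z=75.2): excellent=0.55, okay=0.13; AND[min(a, b)] → w = 0.13
R2 (z=40.0): okay=0.13 → w = 0.13
R3 (z=57.0): excellent=0.55, great=0.37; AND[min(a, b)] → w = 0.37
R4 (z=37.0): acceptable=0.17, great=0.37; AND[min(a, b)] → w = 0.17
R5 (z=55.0): ¬acceptable=1−0.17=0.83, great=0.37; AND[min(a, b)] → w = 0.37
Weighted average = (0.13·75.2 + 0.13·40.0 + 0.37·57.0 + 0.17·37.0 + 0.37·55.0) / (0.13 + 0.13 + 0.37 + 0.17 + 0.37)
  = 62.7060 / 1.1700 = 53.595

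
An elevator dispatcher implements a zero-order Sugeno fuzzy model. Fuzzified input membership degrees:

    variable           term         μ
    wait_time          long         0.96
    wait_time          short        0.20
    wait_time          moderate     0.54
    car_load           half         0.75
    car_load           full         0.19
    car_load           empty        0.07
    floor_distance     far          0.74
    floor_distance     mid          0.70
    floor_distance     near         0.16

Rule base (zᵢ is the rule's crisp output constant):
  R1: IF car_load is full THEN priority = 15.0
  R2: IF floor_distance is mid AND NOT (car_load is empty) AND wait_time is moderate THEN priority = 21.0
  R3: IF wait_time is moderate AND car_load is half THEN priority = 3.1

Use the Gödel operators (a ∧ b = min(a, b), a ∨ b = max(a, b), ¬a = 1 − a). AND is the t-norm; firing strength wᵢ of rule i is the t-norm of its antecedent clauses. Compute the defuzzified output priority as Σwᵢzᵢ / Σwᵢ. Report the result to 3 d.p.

12.491

R1 (z=15.0): full=0.19 → w = 0.19
R2 (z=21.0): mid=0.70, ¬empty=1−0.07=0.93, moderate=0.54; AND[min(a, b)] → w = 0.54
R3 (z=3.1): moderate=0.54, half=0.75; AND[min(a, b)] → w = 0.54
Weighted average = (0.19·15.0 + 0.54·21.0 + 0.54·3.1) / (0.19 + 0.54 + 0.54)
  = 15.8640 / 1.2700 = 12.491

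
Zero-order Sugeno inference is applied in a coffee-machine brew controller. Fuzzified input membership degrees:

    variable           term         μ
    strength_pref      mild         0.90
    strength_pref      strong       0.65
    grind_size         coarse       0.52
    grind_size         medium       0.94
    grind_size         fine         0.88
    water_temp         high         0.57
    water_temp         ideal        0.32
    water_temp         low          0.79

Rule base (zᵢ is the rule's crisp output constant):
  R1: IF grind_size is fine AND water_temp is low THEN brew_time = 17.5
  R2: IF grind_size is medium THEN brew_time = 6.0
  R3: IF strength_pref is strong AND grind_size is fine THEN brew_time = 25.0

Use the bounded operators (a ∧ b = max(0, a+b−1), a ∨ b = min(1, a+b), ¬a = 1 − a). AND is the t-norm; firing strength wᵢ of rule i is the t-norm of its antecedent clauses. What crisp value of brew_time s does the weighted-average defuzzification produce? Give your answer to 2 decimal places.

R1 (z=17.5): fine=0.88, low=0.79; AND[max(0, a+b−1)] → w = 0.67
R2 (z=6.0): medium=0.94 → w = 0.94
R3 (z=25.0): strong=0.65, fine=0.88; AND[max(0, a+b−1)] → w = 0.53
Weighted average = (0.67·17.5 + 0.94·6.0 + 0.53·25.0) / (0.67 + 0.94 + 0.53)
  = 30.6150 / 2.1400 = 14.31

14.31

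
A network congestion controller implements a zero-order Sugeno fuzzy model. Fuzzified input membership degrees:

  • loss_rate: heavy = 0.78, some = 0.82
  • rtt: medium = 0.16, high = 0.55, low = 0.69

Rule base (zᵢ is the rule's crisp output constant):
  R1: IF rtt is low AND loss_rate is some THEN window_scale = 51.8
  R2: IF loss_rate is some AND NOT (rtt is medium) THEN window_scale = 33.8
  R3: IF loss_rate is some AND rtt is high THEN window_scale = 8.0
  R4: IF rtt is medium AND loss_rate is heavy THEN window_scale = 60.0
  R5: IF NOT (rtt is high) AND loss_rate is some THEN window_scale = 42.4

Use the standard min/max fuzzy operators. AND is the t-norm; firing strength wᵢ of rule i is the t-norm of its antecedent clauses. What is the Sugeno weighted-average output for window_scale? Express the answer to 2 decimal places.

36.16

R1 (z=51.8): low=0.69, some=0.82; AND[min(a, b)] → w = 0.69
R2 (z=33.8): some=0.82, ¬medium=1−0.16=0.84; AND[min(a, b)] → w = 0.82
R3 (z=8.0): some=0.82, high=0.55; AND[min(a, b)] → w = 0.55
R4 (z=60.0): medium=0.16, heavy=0.78; AND[min(a, b)] → w = 0.16
R5 (z=42.4): ¬high=1−0.55=0.45, some=0.82; AND[min(a, b)] → w = 0.45
Weighted average = (0.69·51.8 + 0.82·33.8 + 0.55·8.0 + 0.16·60.0 + 0.45·42.4) / (0.69 + 0.82 + 0.55 + 0.16 + 0.45)
  = 96.5380 / 2.6700 = 36.16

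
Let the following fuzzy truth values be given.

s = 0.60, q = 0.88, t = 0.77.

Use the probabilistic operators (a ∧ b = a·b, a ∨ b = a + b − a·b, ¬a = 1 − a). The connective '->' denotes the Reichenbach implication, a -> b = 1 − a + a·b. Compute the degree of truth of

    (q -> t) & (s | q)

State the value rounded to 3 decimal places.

0.759

q -> t  [Reichenbach: 1 − a + a·b] with a=0.8800, b=0.7700 → 0.7976
s | q = a + b − a·b on (0.6000, 0.8800) = 0.9520
(q -> t) & (s | q) = a·b on (0.7976, 0.9520) = 0.7593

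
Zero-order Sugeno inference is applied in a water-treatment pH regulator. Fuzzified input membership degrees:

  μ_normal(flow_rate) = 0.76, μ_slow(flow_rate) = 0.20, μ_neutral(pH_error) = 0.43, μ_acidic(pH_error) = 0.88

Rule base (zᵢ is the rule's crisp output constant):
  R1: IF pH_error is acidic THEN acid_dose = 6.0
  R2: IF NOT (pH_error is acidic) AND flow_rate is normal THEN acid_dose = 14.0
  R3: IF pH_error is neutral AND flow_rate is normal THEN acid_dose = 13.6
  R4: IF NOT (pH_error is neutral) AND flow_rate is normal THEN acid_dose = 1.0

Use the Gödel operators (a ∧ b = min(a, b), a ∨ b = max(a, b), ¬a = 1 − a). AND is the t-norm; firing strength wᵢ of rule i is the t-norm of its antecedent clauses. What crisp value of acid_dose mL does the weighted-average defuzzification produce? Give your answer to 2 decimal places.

R1 (z=6.0): acidic=0.88 → w = 0.88
R2 (z=14.0): ¬acidic=1−0.88=0.12, normal=0.76; AND[min(a, b)] → w = 0.12
R3 (z=13.6): neutral=0.43, normal=0.76; AND[min(a, b)] → w = 0.43
R4 (z=1.0): ¬neutral=1−0.43=0.57, normal=0.76; AND[min(a, b)] → w = 0.57
Weighted average = (0.88·6.0 + 0.12·14.0 + 0.43·13.6 + 0.57·1.0) / (0.88 + 0.12 + 0.43 + 0.57)
  = 13.3780 / 2.0000 = 6.69

6.69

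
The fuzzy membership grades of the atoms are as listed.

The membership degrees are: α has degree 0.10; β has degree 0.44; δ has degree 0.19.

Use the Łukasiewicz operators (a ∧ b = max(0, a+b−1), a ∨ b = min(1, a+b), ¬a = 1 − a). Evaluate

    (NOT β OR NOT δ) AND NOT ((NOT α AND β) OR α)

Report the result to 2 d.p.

0.56

NOT β = 1 − 0.44 = 0.56
NOT δ = 1 − 0.19 = 0.81
NOT β OR NOT δ = min(1, a+b) on (0.56, 0.81) = 1.00
NOT α = 1 − 0.10 = 0.90
NOT α AND β = max(0, a+b−1) on (0.90, 0.44) = 0.34
(NOT α AND β) OR α = min(1, a+b) on (0.34, 0.10) = 0.44
NOT ((NOT α AND β) OR α) = 1 − 0.44 = 0.56
(NOT β OR NOT δ) AND NOT ((NOT α AND β) OR α) = max(0, a+b−1) on (1.00, 0.56) = 0.56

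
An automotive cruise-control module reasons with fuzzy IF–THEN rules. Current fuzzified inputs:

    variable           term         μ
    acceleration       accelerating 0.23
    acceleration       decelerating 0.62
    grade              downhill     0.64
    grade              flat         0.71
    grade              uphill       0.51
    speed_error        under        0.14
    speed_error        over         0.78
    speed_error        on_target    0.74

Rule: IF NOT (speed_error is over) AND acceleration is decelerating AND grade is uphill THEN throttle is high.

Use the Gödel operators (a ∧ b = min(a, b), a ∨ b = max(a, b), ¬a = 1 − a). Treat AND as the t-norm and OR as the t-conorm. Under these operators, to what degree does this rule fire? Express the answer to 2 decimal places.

firing strength: ¬over=1−0.78=0.22, decelerating=0.62, uphill=0.51; AND[min(a, b)] → w = 0.22

0.22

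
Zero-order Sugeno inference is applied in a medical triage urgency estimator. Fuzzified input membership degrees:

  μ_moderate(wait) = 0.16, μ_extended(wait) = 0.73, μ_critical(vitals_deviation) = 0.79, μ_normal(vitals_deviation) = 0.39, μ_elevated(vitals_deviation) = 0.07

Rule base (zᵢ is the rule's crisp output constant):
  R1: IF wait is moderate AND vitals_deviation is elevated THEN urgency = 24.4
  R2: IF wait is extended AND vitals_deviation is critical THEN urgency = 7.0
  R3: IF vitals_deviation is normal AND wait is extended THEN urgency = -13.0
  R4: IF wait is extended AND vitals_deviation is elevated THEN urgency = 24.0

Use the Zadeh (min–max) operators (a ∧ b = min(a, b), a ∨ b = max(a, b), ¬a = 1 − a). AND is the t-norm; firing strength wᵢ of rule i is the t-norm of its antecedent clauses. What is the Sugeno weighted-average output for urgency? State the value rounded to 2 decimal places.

2.72

R1 (z=24.4): moderate=0.16, elevated=0.07; AND[min(a, b)] → w = 0.07
R2 (z=7.0): extended=0.73, critical=0.79; AND[min(a, b)] → w = 0.73
R3 (z=-13.0): normal=0.39, extended=0.73; AND[min(a, b)] → w = 0.39
R4 (z=24.0): extended=0.73, elevated=0.07; AND[min(a, b)] → w = 0.07
Weighted average = (0.07·24.4 + 0.73·7.0 + 0.39·-13.0 + 0.07·24.0) / (0.07 + 0.73 + 0.39 + 0.07)
  = 3.4280 / 1.2600 = 2.72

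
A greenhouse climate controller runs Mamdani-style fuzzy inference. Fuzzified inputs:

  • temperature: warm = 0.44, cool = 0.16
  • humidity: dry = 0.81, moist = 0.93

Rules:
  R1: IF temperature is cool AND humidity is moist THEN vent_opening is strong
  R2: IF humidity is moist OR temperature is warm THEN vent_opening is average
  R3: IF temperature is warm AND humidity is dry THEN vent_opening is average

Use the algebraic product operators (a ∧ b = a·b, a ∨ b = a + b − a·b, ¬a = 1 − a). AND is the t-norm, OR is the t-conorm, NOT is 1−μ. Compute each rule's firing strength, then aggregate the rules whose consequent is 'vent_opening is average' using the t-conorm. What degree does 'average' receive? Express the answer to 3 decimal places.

0.975

R1: cool=0.16, moist=0.93; AND[a·b] → w = 0.1488
R2: moist=0.93, warm=0.44; OR[a + b − a·b] → w = 0.9608
R3: warm=0.44, dry=0.81; AND[a·b] → w = 0.3564
Rules with consequent 'average': {R2, R3} → strengths 0.9608, 0.3564
Aggregate via t-conorm [a + b − a·b]: 0.9748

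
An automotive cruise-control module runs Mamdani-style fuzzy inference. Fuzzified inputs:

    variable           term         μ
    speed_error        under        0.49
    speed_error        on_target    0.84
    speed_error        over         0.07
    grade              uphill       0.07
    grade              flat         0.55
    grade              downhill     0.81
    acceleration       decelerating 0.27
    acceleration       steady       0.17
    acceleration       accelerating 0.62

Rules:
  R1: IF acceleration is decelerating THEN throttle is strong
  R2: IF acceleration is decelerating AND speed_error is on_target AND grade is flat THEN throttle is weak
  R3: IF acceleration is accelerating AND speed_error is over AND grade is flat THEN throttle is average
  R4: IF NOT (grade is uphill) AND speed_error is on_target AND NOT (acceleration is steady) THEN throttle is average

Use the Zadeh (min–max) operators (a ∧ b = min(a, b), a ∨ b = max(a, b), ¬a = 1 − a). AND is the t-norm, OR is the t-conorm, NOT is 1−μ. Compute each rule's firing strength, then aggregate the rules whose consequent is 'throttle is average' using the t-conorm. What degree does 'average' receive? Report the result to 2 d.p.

R1: decelerating=0.27 → w = 0.27
R2: decelerating=0.27, on_target=0.84, flat=0.55; AND[min(a, b)] → w = 0.27
R3: accelerating=0.62, over=0.07, flat=0.55; AND[min(a, b)] → w = 0.07
R4: ¬uphill=1−0.07=0.93, on_target=0.84, ¬steady=1−0.17=0.83; AND[min(a, b)] → w = 0.83
Rules with consequent 'average': {R3, R4} → strengths 0.07, 0.83
Aggregate via t-conorm [max(a, b)]: 0.83

0.83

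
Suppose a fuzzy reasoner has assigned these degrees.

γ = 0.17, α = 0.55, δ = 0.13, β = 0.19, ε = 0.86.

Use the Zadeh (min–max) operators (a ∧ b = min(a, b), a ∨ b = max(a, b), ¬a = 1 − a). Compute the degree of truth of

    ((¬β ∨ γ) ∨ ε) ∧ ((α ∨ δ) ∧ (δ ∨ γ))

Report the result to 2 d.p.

0.17

¬β = 1 − 0.19 = 0.81
¬β ∨ γ = max(a, b) on (0.81, 0.17) = 0.81
(¬β ∨ γ) ∨ ε = max(a, b) on (0.81, 0.86) = 0.86
α ∨ δ = max(a, b) on (0.55, 0.13) = 0.55
δ ∨ γ = max(a, b) on (0.13, 0.17) = 0.17
(α ∨ δ) ∧ (δ ∨ γ) = min(a, b) on (0.55, 0.17) = 0.17
((¬β ∨ γ) ∨ ε) ∧ ((α ∨ δ) ∧ (δ ∨ γ)) = min(a, b) on (0.86, 0.17) = 0.17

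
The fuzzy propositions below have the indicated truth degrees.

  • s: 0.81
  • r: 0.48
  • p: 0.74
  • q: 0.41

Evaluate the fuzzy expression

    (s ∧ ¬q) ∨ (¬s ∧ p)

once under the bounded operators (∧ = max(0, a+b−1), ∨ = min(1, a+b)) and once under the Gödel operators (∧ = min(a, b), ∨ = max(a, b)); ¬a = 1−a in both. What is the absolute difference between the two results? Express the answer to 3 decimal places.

0.190

Under bounded:
  ¬q = 1 − 0.41 = 0.59
  s ∧ ¬q = max(0, a+b−1) on (0.81, 0.59) = 0.40
  ¬s = 1 − 0.81 = 0.19
  ¬s ∧ p = max(0, a+b−1) on (0.19, 0.74) = 0.00
  (s ∧ ¬q) ∨ (¬s ∧ p) = min(1, a+b) on (0.40, 0.00) = 0.40
  → value = 0.4000
Under Gödel:
  ¬q = 1 − 0.41 = 0.59
  s ∧ ¬q = min(a, b) on (0.81, 0.59) = 0.59
  ¬s = 1 − 0.81 = 0.19
  ¬s ∧ p = min(a, b) on (0.19, 0.74) = 0.19
  (s ∧ ¬q) ∨ (¬s ∧ p) = max(a, b) on (0.59, 0.19) = 0.59
  → value = 0.5900
|0.4000 − 0.5900| = 0.190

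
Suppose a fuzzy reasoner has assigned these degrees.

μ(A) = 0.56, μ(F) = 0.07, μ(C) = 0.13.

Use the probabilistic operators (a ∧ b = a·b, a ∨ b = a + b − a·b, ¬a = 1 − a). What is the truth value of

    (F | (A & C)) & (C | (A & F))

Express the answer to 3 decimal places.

0.023

A & C = a·b on (0.5600, 0.1300) = 0.0728
F | (A & C) = a + b − a·b on (0.0700, 0.0728) = 0.1377
A & F = a·b on (0.5600, 0.0700) = 0.0392
C | (A & F) = a + b − a·b on (0.1300, 0.0392) = 0.1641
(F | (A & C)) & (C | (A & F)) = a·b on (0.1377, 0.1641) = 0.0226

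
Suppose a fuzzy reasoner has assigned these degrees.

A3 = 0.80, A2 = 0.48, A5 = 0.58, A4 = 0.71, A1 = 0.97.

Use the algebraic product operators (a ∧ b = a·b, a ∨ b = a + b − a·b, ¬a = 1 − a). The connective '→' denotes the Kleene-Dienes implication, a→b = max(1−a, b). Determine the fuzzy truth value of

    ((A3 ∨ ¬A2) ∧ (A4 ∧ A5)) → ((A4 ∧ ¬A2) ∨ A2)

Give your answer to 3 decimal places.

0.672

¬A2 = 1 − 0.4800 = 0.5200
A3 ∨ ¬A2 = a + b − a·b on (0.8000, 0.5200) = 0.9040
A4 ∧ A5 = a·b on (0.7100, 0.5800) = 0.4118
(A3 ∨ ¬A2) ∧ (A4 ∧ A5) = a·b on (0.9040, 0.4118) = 0.3723
¬A2 = 1 − 0.4800 = 0.5200
A4 ∧ ¬A2 = a·b on (0.7100, 0.5200) = 0.3692
(A4 ∧ ¬A2) ∨ A2 = a + b − a·b on (0.3692, 0.4800) = 0.6720
((A3 ∨ ¬A2) ∧ (A4 ∧ A5)) → ((A4 ∧ ¬A2) ∨ A2)  [Kleene-Dienes: max(1−a, b)] with a=0.3723, b=0.6720 → 0.6720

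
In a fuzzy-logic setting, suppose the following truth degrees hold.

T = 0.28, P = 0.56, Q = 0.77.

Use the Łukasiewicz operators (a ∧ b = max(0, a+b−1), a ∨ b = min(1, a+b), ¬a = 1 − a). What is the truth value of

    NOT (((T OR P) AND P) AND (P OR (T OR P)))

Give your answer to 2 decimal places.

0.60

T OR P = min(1, a+b) on (0.28, 0.56) = 0.84
(T OR P) AND P = max(0, a+b−1) on (0.84, 0.56) = 0.40
T OR P = min(1, a+b) on (0.28, 0.56) = 0.84
P OR (T OR P) = min(1, a+b) on (0.56, 0.84) = 1.00
((T OR P) AND P) AND (P OR (T OR P)) = max(0, a+b−1) on (0.40, 1.00) = 0.40
NOT (((T OR P) AND P) AND (P OR (T OR P))) = 1 − 0.40 = 0.60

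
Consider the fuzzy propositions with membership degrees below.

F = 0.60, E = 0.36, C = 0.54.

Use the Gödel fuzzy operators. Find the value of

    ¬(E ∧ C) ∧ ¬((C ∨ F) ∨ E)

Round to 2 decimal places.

E ∧ C = min(a, b) on (0.36, 0.54) = 0.36
¬(E ∧ C) = 1 − 0.36 = 0.64
C ∨ F = max(a, b) on (0.54, 0.60) = 0.60
(C ∨ F) ∨ E = max(a, b) on (0.60, 0.36) = 0.60
¬((C ∨ F) ∨ E) = 1 − 0.60 = 0.40
¬(E ∧ C) ∧ ¬((C ∨ F) ∨ E) = min(a, b) on (0.64, 0.40) = 0.40

0.40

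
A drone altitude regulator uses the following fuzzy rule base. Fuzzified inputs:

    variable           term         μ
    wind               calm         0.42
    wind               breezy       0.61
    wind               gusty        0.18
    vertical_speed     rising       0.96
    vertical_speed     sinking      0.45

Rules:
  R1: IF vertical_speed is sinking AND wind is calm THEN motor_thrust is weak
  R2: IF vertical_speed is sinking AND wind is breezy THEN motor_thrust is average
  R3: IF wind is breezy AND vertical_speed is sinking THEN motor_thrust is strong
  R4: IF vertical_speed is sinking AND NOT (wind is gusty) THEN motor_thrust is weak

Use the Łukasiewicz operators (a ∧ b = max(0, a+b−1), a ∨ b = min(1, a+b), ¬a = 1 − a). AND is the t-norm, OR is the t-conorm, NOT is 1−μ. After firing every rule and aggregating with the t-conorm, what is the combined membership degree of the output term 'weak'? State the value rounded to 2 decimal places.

0.27

R1: sinking=0.45, calm=0.42; AND[max(0, a+b−1)] → w = 0.00
R2: sinking=0.45, breezy=0.61; AND[max(0, a+b−1)] → w = 0.06
R3: breezy=0.61, sinking=0.45; AND[max(0, a+b−1)] → w = 0.06
R4: sinking=0.45, ¬gusty=1−0.18=0.82; AND[max(0, a+b−1)] → w = 0.27
Rules with consequent 'weak': {R1, R4} → strengths 0.00, 0.27
Aggregate via t-conorm [min(1, a+b)]: 0.27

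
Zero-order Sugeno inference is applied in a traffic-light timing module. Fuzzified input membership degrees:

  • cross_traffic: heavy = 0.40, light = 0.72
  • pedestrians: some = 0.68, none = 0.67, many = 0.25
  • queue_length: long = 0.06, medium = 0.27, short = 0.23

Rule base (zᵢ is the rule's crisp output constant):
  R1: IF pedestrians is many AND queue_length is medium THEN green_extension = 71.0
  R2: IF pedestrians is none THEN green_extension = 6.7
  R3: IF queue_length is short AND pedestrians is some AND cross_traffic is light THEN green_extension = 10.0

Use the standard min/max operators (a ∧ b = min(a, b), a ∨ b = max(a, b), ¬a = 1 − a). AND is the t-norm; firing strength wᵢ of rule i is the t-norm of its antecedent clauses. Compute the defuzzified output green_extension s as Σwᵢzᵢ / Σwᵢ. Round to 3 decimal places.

R1 (z=71.0): many=0.25, medium=0.27; AND[min(a, b)] → w = 0.25
R2 (z=6.7): none=0.67 → w = 0.67
R3 (z=10.0): short=0.23, some=0.68, light=0.72; AND[min(a, b)] → w = 0.23
Weighted average = (0.25·71.0 + 0.67·6.7 + 0.23·10.0) / (0.25 + 0.67 + 0.23)
  = 24.5390 / 1.1500 = 21.338

21.338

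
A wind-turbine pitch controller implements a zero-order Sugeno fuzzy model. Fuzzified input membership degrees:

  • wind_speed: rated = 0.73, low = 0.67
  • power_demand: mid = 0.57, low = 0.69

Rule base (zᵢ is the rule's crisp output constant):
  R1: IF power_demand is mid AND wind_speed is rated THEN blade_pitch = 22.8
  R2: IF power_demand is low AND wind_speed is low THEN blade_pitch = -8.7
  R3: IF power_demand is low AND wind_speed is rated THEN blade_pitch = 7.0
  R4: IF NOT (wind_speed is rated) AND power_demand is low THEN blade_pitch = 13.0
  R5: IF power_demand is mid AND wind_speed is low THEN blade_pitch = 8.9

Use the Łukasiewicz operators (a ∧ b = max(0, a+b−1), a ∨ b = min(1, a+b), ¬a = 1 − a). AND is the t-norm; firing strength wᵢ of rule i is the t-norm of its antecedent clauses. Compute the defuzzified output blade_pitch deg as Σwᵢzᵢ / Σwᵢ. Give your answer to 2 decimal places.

6.65

R1 (z=22.8): mid=0.57, rated=0.73; AND[max(0, a+b−1)] → w = 0.30
R2 (z=-8.7): low=0.69, low=0.67; AND[max(0, a+b−1)] → w = 0.36
R3 (z=7.0): low=0.69, rated=0.73; AND[max(0, a+b−1)] → w = 0.42
R4 (z=13.0): ¬rated=1−0.73=0.27, low=0.69; AND[max(0, a+b−1)] → w = 0.00
R5 (z=8.9): mid=0.57, low=0.67; AND[max(0, a+b−1)] → w = 0.24
Weighted average = (0.30·22.8 + 0.36·-8.7 + 0.42·7.0 + 0.00·13.0 + 0.24·8.9) / (0.30 + 0.36 + 0.42 + 0.00 + 0.24)
  = 8.7840 / 1.3200 = 6.65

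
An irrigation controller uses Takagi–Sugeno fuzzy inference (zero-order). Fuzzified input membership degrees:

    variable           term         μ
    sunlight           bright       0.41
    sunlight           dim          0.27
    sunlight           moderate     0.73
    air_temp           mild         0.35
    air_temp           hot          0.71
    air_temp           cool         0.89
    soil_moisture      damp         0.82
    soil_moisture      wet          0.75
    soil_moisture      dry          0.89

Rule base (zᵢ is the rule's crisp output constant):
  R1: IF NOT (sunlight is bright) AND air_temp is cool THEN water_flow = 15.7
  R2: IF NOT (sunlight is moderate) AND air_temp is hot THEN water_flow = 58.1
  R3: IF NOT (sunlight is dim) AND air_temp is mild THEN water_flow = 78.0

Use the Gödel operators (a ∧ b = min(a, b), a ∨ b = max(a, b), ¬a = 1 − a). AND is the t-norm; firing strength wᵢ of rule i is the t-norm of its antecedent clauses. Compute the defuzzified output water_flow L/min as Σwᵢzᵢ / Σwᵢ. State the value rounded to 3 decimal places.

43.182

R1 (z=15.7): ¬bright=1−0.41=0.59, cool=0.89; AND[min(a, b)] → w = 0.59
R2 (z=58.1): ¬moderate=1−0.73=0.27, hot=0.71; AND[min(a, b)] → w = 0.27
R3 (z=78.0): ¬dim=1−0.27=0.73, mild=0.35; AND[min(a, b)] → w = 0.35
Weighted average = (0.59·15.7 + 0.27·58.1 + 0.35·78.0) / (0.59 + 0.27 + 0.35)
  = 52.2500 / 1.2100 = 43.182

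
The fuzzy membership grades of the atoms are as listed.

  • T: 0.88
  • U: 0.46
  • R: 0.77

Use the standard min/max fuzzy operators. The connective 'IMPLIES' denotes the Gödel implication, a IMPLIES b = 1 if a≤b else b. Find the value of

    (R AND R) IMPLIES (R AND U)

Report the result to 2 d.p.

0.46

R AND R = min(a, b) on (0.77, 0.77) = 0.77
R AND U = min(a, b) on (0.77, 0.46) = 0.46
(R AND R) IMPLIES (R AND U)  [Gödel: 1 if a≤b else b] with a=0.77, b=0.46 → 0.46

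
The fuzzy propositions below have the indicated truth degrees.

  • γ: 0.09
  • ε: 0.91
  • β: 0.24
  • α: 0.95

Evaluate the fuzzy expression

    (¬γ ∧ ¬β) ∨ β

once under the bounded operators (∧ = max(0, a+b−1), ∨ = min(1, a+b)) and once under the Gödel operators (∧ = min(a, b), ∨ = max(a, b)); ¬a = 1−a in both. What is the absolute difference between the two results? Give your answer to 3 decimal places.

0.150

Under bounded:
  ¬γ = 1 − 0.09 = 0.91
  ¬β = 1 − 0.24 = 0.76
  ¬γ ∧ ¬β = max(0, a+b−1) on (0.91, 0.76) = 0.67
  (¬γ ∧ ¬β) ∨ β = min(1, a+b) on (0.67, 0.24) = 0.91
  → value = 0.9100
Under Gödel:
  ¬γ = 1 − 0.09 = 0.91
  ¬β = 1 − 0.24 = 0.76
  ¬γ ∧ ¬β = min(a, b) on (0.91, 0.76) = 0.76
  (¬γ ∧ ¬β) ∨ β = max(a, b) on (0.76, 0.24) = 0.76
  → value = 0.7600
|0.9100 − 0.7600| = 0.150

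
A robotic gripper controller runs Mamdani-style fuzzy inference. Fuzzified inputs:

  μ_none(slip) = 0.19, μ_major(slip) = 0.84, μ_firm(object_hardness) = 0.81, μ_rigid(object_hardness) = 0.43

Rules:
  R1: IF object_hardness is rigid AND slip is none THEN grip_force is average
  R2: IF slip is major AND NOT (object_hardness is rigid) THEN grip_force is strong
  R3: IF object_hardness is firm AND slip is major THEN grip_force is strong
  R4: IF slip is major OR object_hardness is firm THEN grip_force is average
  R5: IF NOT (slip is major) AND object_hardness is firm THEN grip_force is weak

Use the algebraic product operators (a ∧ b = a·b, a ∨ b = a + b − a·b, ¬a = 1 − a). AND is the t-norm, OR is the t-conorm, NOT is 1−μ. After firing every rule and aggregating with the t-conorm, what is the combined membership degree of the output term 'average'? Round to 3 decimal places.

0.972

R1: rigid=0.43, none=0.19; AND[a·b] → w = 0.0817
R2: major=0.84, ¬rigid=1−0.43=0.57; AND[a·b] → w = 0.4788
R3: firm=0.81, major=0.84; AND[a·b] → w = 0.6804
R4: major=0.84, firm=0.81; OR[a + b − a·b] → w = 0.9696
R5: ¬major=1−0.84=0.16, firm=0.81; AND[a·b] → w = 0.1296
Rules with consequent 'average': {R1, R4} → strengths 0.0817, 0.9696
Aggregate via t-conorm [a + b − a·b]: 0.9721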